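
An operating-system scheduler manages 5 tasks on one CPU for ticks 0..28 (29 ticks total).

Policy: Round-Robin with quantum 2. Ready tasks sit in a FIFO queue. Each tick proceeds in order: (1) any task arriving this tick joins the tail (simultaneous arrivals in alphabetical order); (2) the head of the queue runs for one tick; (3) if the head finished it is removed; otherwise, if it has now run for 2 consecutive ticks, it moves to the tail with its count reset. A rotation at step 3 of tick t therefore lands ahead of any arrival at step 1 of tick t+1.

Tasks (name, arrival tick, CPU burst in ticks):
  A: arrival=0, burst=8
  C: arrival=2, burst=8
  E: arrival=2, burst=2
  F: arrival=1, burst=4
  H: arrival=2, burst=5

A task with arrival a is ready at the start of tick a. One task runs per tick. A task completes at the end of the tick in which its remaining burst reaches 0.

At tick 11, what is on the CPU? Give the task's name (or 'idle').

t=0: queue=[A] q_used=0 → run A
t=1: queue=[A,F] q_used=1 → run A
t=2: queue=[F,A,C,E,H] q_used=0 → run F
t=3: queue=[F,A,C,E,H] q_used=1 → run F
t=4: queue=[A,C,E,H,F] q_used=0 → run A
t=5: queue=[A,C,E,H,F] q_used=1 → run A
t=6: queue=[C,E,H,F,A] q_used=0 → run C
t=7: queue=[C,E,H,F,A] q_used=1 → run C
t=8: queue=[E,H,F,A,C] q_used=0 → run E
t=9: queue=[E,H,F,A,C] q_used=1 → run E
t=10: queue=[H,F,A,C] q_used=0 → run H
t=11: queue=[H,F,A,C] q_used=1 → run H
t=12: queue=[F,A,C,H] q_used=0 → run F
t=13: queue=[F,A,C,H] q_used=1 → run F
t=14: queue=[A,C,H] q_used=0 → run A
t=15: queue=[A,C,H] q_used=1 → run A
t=16: queue=[C,H,A] q_used=0 → run C
t=17: queue=[C,H,A] q_used=1 → run C
t=18: queue=[H,A,C] q_used=0 → run H
t=19: queue=[H,A,C] q_used=1 → run H
t=20: queue=[A,C,H] q_used=0 → run A
t=21: queue=[A,C,H] q_used=1 → run A
t=22: queue=[C,H] q_used=0 → run C
t=23: queue=[C,H] q_used=1 → run C
t=24: queue=[H,C] q_used=0 → run H
t=25: queue=[C] q_used=0 → run C
t=26: queue=[C] q_used=1 → run C
t=27: (idle)
t=28: (idle)

running at tick 11 = H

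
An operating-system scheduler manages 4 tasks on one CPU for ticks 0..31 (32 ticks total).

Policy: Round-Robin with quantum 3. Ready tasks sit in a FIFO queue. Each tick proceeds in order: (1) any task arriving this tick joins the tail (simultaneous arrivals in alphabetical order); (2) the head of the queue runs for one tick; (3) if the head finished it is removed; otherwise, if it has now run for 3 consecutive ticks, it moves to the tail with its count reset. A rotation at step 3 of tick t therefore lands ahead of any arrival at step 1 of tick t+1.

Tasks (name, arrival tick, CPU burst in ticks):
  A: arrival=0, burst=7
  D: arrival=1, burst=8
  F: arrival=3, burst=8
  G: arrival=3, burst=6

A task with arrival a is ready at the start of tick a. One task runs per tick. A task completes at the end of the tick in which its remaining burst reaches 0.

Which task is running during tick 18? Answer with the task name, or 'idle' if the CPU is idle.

t=0: queue=[A] q_used=0 → run A
t=1: queue=[A,D] q_used=1 → run A
t=2: queue=[A,D] q_used=2 → run A
t=3: queue=[D,A,F,G] q_used=0 → run D
t=4: queue=[D,A,F,G] q_used=1 → run D
t=5: queue=[D,A,F,G] q_used=2 → run D
t=6: queue=[A,F,G,D] q_used=0 → run A
t=7: queue=[A,F,G,D] q_used=1 → run A
t=8: queue=[A,F,G,D] q_used=2 → run A
t=9: queue=[F,G,D,A] q_used=0 → run F
t=10: queue=[F,G,D,A] q_used=1 → run F
t=11: queue=[F,G,D,A] q_used=2 → run F
t=12: queue=[G,D,A,F] q_used=0 → run G
t=13: queue=[G,D,A,F] q_used=1 → run G
t=14: queue=[G,D,A,F] q_used=2 → run G
t=15: queue=[D,A,F,G] q_used=0 → run D
t=16: queue=[D,A,F,G] q_used=1 → run D
t=17: queue=[D,A,F,G] q_used=2 → run D
t=18: queue=[A,F,G,D] q_used=0 → run A
t=19: queue=[F,G,D] q_used=0 → run F
t=20: queue=[F,G,D] q_used=1 → run F
t=21: queue=[F,G,D] q_used=2 → run F
t=22: queue=[G,D,F] q_used=0 → run G
t=23: queue=[G,D,F] q_used=1 → run G
t=24: queue=[G,D,F] q_used=2 → run G
t=25: queue=[D,F] q_used=0 → run D
t=26: queue=[D,F] q_used=1 → run D
t=27: queue=[F] q_used=0 → run F
t=28: queue=[F] q_used=1 → run F
t=29: (idle)
t=30: (idle)
t=31: (idle)

running at tick 18 = A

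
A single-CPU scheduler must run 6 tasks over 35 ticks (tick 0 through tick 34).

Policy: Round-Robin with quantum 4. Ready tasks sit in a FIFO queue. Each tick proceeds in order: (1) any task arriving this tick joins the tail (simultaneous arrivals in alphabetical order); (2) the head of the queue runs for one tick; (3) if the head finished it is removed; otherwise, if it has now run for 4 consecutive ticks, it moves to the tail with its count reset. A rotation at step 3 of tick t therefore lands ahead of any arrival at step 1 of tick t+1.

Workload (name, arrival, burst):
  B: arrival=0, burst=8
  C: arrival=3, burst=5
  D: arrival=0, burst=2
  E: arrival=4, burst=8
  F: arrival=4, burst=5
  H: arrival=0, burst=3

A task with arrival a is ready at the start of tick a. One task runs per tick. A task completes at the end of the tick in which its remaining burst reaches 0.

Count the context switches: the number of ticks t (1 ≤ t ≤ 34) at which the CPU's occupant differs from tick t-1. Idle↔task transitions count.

t=0: queue=[B,D,H] q_used=0 → run B
t=1: queue=[B,D,H] q_used=1 → run B
t=2: queue=[B,D,H] q_used=2 → run B
t=3: queue=[B,D,H,C] q_used=3 → run B
t=4: queue=[D,H,C,B,E,F] q_used=0 → run D
t=5: queue=[D,H,C,B,E,F] q_used=1 → run D
t=6: queue=[H,C,B,E,F] q_used=0 → run H
t=7: queue=[H,C,B,E,F] q_used=1 → run H
t=8: queue=[H,C,B,E,F] q_used=2 → run H
t=9: queue=[C,B,E,F] q_used=0 → run C
t=10: queue=[C,B,E,F] q_used=1 → run C
t=11: queue=[C,B,E,F] q_used=2 → run C
t=12: queue=[C,B,E,F] q_used=3 → run C
t=13: queue=[B,E,F,C] q_used=0 → run B
t=14: queue=[B,E,F,C] q_used=1 → run B
t=15: queue=[B,E,F,C] q_used=2 → run B
t=16: queue=[B,E,F,C] q_used=3 → run B
t=17: queue=[E,F,C] q_used=0 → run E
t=18: queue=[E,F,C] q_used=1 → run E
t=19: queue=[E,F,C] q_used=2 → run E
t=20: queue=[E,F,C] q_used=3 → run E
t=21: queue=[F,C,E] q_used=0 → run F
t=22: queue=[F,C,E] q_used=1 → run F
t=23: queue=[F,C,E] q_used=2 → run F
t=24: queue=[F,C,E] q_used=3 → run F
t=25: queue=[C,E,F] q_used=0 → run C
t=26: queue=[E,F] q_used=0 → run E
t=27: queue=[E,F] q_used=1 → run E
t=28: queue=[E,F] q_used=2 → run E
t=29: queue=[E,F] q_used=3 → run E
t=30: queue=[F] q_used=0 → run F
t=31: (idle)
t=32: (idle)
t=33: (idle)
t=34: (idle)

context switches = 10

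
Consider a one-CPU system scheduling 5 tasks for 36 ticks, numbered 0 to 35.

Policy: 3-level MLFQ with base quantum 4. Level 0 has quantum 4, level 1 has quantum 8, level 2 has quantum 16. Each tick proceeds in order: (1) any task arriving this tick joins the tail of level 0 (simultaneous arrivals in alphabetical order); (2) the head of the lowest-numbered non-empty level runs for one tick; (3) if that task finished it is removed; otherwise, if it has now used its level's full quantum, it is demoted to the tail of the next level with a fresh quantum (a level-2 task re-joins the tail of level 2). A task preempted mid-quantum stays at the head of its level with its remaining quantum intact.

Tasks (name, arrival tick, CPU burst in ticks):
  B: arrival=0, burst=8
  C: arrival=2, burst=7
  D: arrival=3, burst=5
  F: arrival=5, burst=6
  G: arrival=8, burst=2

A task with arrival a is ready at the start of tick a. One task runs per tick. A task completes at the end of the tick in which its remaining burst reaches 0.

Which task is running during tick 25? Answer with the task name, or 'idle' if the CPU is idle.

running at tick 25 = D

t=0: L0/L1/L2 = B/-/- → run B
t=1: L0/L1/L2 = B/-/- → run B
t=2: L0/L1/L2 = BC/-/- → run B
t=3: L0/L1/L2 = BCD/-/- → run B
t=4: L0/L1/L2 = CD/B/- → run C
t=5: L0/L1/L2 = CDF/B/- → run C
t=6: L0/L1/L2 = CDF/B/- → run C
t=7: L0/L1/L2 = CDF/B/- → run C
t=8: L0/L1/L2 = DFG/BC/- → run D
t=9: L0/L1/L2 = DFG/BC/- → run D
t=10: L0/L1/L2 = DFG/BC/- → run D
t=11: L0/L1/L2 = DFG/BC/- → run D
t=12: L0/L1/L2 = FG/BCD/- → run F
t=13: L0/L1/L2 = FG/BCD/- → run F
t=14: L0/L1/L2 = FG/BCD/- → run F
t=15: L0/L1/L2 = FG/BCD/- → run F
t=16: L0/L1/L2 = G/BCDF/- → run G
t=17: L0/L1/L2 = G/BCDF/- → run G
t=18: L0/L1/L2 = -/BCDF/- → run B
t=19: L0/L1/L2 = -/BCDF/- → run B
t=20: L0/L1/L2 = -/BCDF/- → run B
t=21: L0/L1/L2 = -/BCDF/- → run B
t=22: L0/L1/L2 = -/CDF/- → run C
t=23: L0/L1/L2 = -/CDF/- → run C
t=24: L0/L1/L2 = -/CDF/- → run C
t=25: L0/L1/L2 = -/DF/- → run D
t=26: L0/L1/L2 = -/F/- → run F
t=27: L0/L1/L2 = -/F/- → run F
t=28: (idle)
t=29: (idle)
t=30: (idle)
t=31: (idle)
t=32: (idle)
t=33: (idle)
t=34: (idle)
t=35: (idle)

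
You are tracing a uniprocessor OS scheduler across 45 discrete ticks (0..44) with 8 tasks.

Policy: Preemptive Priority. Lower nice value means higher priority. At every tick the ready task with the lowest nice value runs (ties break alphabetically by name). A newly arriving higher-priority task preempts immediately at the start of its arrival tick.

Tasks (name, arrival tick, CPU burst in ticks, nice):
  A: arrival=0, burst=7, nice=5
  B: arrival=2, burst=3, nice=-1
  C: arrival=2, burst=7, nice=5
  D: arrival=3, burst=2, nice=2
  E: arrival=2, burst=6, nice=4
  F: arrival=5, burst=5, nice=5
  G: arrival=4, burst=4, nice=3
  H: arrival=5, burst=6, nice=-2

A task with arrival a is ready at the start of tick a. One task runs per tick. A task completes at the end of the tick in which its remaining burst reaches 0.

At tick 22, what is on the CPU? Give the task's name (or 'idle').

running at tick 22 = E

t=0: ready={A} → run A
t=1: ready={A} → run A
t=2: ready={A,B,C,E} → run B
t=3: ready={A,B,C,D,E} → run B
t=4: ready={A,B,C,D,E,G} → run B
t=5: ready={A,C,D,E,F,G,H} → run H
t=6: ready={A,C,D,E,F,G,H} → run H
t=7: ready={A,C,D,E,F,G,H} → run H
t=8: ready={A,C,D,E,F,G,H} → run H
t=9: ready={A,C,D,E,F,G,H} → run H
t=10: ready={A,C,D,E,F,G,H} → run H
t=11: ready={A,C,D,E,F,G} → run D
t=12: ready={A,C,D,E,F,G} → run D
t=13: ready={A,C,E,F,G} → run G
t=14: ready={A,C,E,F,G} → run G
t=15: ready={A,C,E,F,G} → run G
t=16: ready={A,C,E,F,G} → run G
t=17: ready={A,C,E,F} → run E
t=18: ready={A,C,E,F} → run E
t=19: ready={A,C,E,F} → run E
t=20: ready={A,C,E,F} → run E
t=21: ready={A,C,E,F} → run E
t=22: ready={A,C,E,F} → run E
t=23: ready={A,C,F} → run A
t=24: ready={A,C,F} → run A
t=25: ready={A,C,F} → run A
t=26: ready={A,C,F} → run A
t=27: ready={A,C,F} → run A
t=28: ready={C,F} → run C
t=29: ready={C,F} → run C
t=30: ready={C,F} → run C
t=31: ready={C,F} → run C
t=32: ready={C,F} → run C
t=33: ready={C,F} → run C
t=34: ready={C,F} → run C
t=35: ready={F} → run F
t=36: ready={F} → run F
t=37: ready={F} → run F
t=38: ready={F} → run F
t=39: ready={F} → run F
t=40: (idle)
t=41: (idle)
t=42: (idle)
t=43: (idle)
t=44: (idle)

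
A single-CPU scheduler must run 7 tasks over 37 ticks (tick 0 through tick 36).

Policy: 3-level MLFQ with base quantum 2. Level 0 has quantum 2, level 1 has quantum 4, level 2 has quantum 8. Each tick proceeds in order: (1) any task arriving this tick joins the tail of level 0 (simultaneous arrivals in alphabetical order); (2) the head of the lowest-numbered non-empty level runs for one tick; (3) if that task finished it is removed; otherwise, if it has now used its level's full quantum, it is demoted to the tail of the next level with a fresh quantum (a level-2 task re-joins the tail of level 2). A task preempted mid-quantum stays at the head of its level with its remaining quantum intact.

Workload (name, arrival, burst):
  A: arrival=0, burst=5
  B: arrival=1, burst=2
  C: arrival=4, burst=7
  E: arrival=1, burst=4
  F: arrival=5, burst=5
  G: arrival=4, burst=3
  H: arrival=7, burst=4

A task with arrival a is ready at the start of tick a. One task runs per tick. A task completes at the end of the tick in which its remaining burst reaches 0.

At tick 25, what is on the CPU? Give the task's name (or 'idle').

running at tick 25 = F

t=0: L0/L1/L2 = A/-/- → run A
t=1: L0/L1/L2 = ABE/-/- → run A
t=2: L0/L1/L2 = BE/A/- → run B
t=3: L0/L1/L2 = BE/A/- → run B
t=4: L0/L1/L2 = ECG/A/- → run E
t=5: L0/L1/L2 = ECGF/A/- → run E
t=6: L0/L1/L2 = CGF/AE/- → run C
t=7: L0/L1/L2 = CGFH/AE/- → run C
t=8: L0/L1/L2 = GFH/AEC/- → run G
t=9: L0/L1/L2 = GFH/AEC/- → run G
t=10: L0/L1/L2 = FH/AECG/- → run F
t=11: L0/L1/L2 = FH/AECG/- → run F
t=12: L0/L1/L2 = H/AECGF/- → run H
t=13: L0/L1/L2 = H/AECGF/- → run H
t=14: L0/L1/L2 = -/AECGFH/- → run A
t=15: L0/L1/L2 = -/AECGFH/- → run A
t=16: L0/L1/L2 = -/AECGFH/- → run A
t=17: L0/L1/L2 = -/ECGFH/- → run E
t=18: L0/L1/L2 = -/ECGFH/- → run E
t=19: L0/L1/L2 = -/CGFH/- → run C
t=20: L0/L1/L2 = -/CGFH/- → run C
t=21: L0/L1/L2 = -/CGFH/- → run C
t=22: L0/L1/L2 = -/CGFH/- → run C
t=23: L0/L1/L2 = -/GFH/C → run G
t=24: L0/L1/L2 = -/FH/C → run F
t=25: L0/L1/L2 = -/FH/C → run F
t=26: L0/L1/L2 = -/FH/C → run F
t=27: L0/L1/L2 = -/H/C → run H
t=28: L0/L1/L2 = -/H/C → run H
t=29: L0/L1/L2 = -/-/C → run C
t=30: (idle)
t=31: (idle)
t=32: (idle)
t=33: (idle)
t=34: (idle)
t=35: (idle)
t=36: (idle)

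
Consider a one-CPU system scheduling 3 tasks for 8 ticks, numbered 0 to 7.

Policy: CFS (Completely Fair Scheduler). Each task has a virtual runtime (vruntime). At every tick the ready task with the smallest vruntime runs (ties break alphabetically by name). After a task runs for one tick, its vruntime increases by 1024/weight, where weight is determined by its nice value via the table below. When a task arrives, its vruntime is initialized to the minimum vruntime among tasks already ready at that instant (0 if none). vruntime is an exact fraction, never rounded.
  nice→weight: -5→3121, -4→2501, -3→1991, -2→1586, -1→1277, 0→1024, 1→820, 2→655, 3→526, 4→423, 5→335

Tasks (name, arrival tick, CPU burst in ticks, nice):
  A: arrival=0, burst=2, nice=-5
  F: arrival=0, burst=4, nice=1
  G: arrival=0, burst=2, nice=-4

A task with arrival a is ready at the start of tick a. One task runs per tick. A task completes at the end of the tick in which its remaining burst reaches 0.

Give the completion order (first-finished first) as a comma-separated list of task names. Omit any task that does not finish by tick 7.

t=0: vr[A=0 F=0 G=0] → run A
t=1: vr[A=1024/3121 F=0 G=0] → run F
t=2: vr[A=1024/3121 F=256/205 G=0] → run G
t=3: vr[A=1024/3121 F=256/205 G=1024/2501] → run A
t=4: vr[F=256/205 G=1024/2501] → run G
t=5: vr[F=256/205] → run F
t=6: vr[F=512/205] → run F
t=7: vr[F=768/205] → run F

completion order = A, G, F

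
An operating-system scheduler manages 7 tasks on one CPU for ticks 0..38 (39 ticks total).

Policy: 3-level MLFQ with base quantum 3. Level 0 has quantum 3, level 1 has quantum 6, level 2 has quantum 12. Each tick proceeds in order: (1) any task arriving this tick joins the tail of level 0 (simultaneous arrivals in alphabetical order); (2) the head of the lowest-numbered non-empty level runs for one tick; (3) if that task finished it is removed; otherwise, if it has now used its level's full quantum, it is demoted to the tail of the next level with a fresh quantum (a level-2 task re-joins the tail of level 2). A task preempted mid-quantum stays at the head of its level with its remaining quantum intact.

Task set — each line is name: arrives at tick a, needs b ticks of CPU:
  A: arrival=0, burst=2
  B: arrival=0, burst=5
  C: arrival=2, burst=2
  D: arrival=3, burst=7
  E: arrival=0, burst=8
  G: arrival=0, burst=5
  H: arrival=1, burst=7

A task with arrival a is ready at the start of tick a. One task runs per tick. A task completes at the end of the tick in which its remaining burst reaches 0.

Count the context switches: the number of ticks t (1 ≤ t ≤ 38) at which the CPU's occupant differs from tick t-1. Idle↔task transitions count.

context switches = 12

t=0: L0/L1/L2 = ABEG/-/- → run A
t=1: L0/L1/L2 = ABEGH/-/- → run A
t=2: L0/L1/L2 = BEGHC/-/- → run B
t=3: L0/L1/L2 = BEGHCD/-/- → run B
t=4: L0/L1/L2 = BEGHCD/-/- → run B
t=5: L0/L1/L2 = EGHCD/B/- → run E
t=6: L0/L1/L2 = EGHCD/B/- → run E
t=7: L0/L1/L2 = EGHCD/B/- → run E
t=8: L0/L1/L2 = GHCD/BE/- → run G
t=9: L0/L1/L2 = GHCD/BE/- → run G
t=10: L0/L1/L2 = GHCD/BE/- → run G
t=11: L0/L1/L2 = HCD/BEG/- → run H
t=12: L0/L1/L2 = HCD/BEG/- → run H
t=13: L0/L1/L2 = HCD/BEG/- → run H
t=14: L0/L1/L2 = CD/BEGH/- → run C
t=15: L0/L1/L2 = CD/BEGH/- → run C
t=16: L0/L1/L2 = D/BEGH/- → run D
t=17: L0/L1/L2 = D/BEGH/- → run D
t=18: L0/L1/L2 = D/BEGH/- → run D
t=19: L0/L1/L2 = -/BEGHD/- → run B
t=20: L0/L1/L2 = -/BEGHD/- → run B
t=21: L0/L1/L2 = -/EGHD/- → run E
t=22: L0/L1/L2 = -/EGHD/- → run E
t=23: L0/L1/L2 = -/EGHD/- → run E
t=24: L0/L1/L2 = -/EGHD/- → run E
t=25: L0/L1/L2 = -/EGHD/- → run E
t=26: L0/L1/L2 = -/GHD/- → run G
t=27: L0/L1/L2 = -/GHD/- → run G
t=28: L0/L1/L2 = -/HD/- → run H
t=29: L0/L1/L2 = -/HD/- → run H
t=30: L0/L1/L2 = -/HD/- → run H
t=31: L0/L1/L2 = -/HD/- → run H
t=32: L0/L1/L2 = -/D/- → run D
t=33: L0/L1/L2 = -/D/- → run D
t=34: L0/L1/L2 = -/D/- → run D
t=35: L0/L1/L2 = -/D/- → run D
t=36: (idle)
t=37: (idle)
t=38: (idle)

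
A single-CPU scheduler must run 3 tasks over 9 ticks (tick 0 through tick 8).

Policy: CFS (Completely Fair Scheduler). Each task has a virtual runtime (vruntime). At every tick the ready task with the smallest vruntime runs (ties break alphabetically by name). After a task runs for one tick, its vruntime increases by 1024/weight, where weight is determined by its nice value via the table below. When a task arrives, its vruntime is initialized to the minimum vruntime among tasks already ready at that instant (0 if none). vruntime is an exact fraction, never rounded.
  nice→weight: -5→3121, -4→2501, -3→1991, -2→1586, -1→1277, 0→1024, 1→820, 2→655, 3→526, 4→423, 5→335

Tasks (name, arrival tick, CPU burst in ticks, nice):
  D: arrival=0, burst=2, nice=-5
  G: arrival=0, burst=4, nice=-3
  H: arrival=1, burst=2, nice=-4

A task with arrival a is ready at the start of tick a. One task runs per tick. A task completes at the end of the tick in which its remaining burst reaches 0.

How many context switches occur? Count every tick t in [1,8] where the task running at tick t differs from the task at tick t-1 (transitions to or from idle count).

t=0: vr[D=0 G=0] → run D
t=1: vr[D=1024/3121 G=0 H=0] → run G
t=2: vr[D=1024/3121 G=1024/1991 H=0] → run H
t=3: vr[D=1024/3121 G=1024/1991 H=1024/2501] → run D
t=4: vr[G=1024/1991 H=1024/2501] → run H
t=5: vr[G=1024/1991] → run G
t=6: vr[G=2048/1991] → run G
t=7: vr[G=3072/1991] → run G
t=8: (idle)

context switches = 6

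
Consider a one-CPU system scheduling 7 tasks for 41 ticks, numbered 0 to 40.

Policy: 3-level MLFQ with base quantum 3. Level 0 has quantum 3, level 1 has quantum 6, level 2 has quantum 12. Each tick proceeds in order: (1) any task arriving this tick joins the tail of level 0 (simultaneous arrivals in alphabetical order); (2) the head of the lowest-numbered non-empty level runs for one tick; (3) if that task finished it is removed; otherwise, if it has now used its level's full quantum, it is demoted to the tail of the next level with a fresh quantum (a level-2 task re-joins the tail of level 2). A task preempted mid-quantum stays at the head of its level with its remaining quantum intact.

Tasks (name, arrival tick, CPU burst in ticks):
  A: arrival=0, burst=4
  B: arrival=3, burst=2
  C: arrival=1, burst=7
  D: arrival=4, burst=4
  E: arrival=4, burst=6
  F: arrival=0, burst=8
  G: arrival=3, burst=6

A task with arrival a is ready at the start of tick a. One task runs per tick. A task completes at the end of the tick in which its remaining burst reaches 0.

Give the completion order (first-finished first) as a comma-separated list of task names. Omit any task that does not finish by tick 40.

completion order = B, A, F, C, G, D, E

t=0: L0/L1/L2 = AF/-/- → run A
t=1: L0/L1/L2 = AFC/-/- → run A
t=2: L0/L1/L2 = AFC/-/- → run A
t=3: L0/L1/L2 = FCBG/A/- → run F
t=4: L0/L1/L2 = FCBGDE/A/- → run F
t=5: L0/L1/L2 = FCBGDE/A/- → run F
t=6: L0/L1/L2 = CBGDE/AF/- → run C
t=7: L0/L1/L2 = CBGDE/AF/- → run C
t=8: L0/L1/L2 = CBGDE/AF/- → run C
t=9: L0/L1/L2 = BGDE/AFC/- → run B
t=10: L0/L1/L2 = BGDE/AFC/- → run B
t=11: L0/L1/L2 = GDE/AFC/- → run G
t=12: L0/L1/L2 = GDE/AFC/- → run G
t=13: L0/L1/L2 = GDE/AFC/- → run G
t=14: L0/L1/L2 = DE/AFCG/- → run D
t=15: L0/L1/L2 = DE/AFCG/- → run D
t=16: L0/L1/L2 = DE/AFCG/- → run D
t=17: L0/L1/L2 = E/AFCGD/- → run E
t=18: L0/L1/L2 = E/AFCGD/- → run E
t=19: L0/L1/L2 = E/AFCGD/- → run E
t=20: L0/L1/L2 = -/AFCGDE/- → run A
t=21: L0/L1/L2 = -/FCGDE/- → run F
t=22: L0/L1/L2 = -/FCGDE/- → run F
t=23: L0/L1/L2 = -/FCGDE/- → run F
t=24: L0/L1/L2 = -/FCGDE/- → run F
t=25: L0/L1/L2 = -/FCGDE/- → run F
t=26: L0/L1/L2 = -/CGDE/- → run C
t=27: L0/L1/L2 = -/CGDE/- → run C
t=28: L0/L1/L2 = -/CGDE/- → run C
t=29: L0/L1/L2 = -/CGDE/- → run C
t=30: L0/L1/L2 = -/GDE/- → run G
t=31: L0/L1/L2 = -/GDE/- → run G
t=32: L0/L1/L2 = -/GDE/- → run G
t=33: L0/L1/L2 = -/DE/- → run D
t=34: L0/L1/L2 = -/E/- → run E
t=35: L0/L1/L2 = -/E/- → run E
t=36: L0/L1/L2 = -/E/- → run E
t=37: (idle)
t=38: (idle)
t=39: (idle)
t=40: (idle)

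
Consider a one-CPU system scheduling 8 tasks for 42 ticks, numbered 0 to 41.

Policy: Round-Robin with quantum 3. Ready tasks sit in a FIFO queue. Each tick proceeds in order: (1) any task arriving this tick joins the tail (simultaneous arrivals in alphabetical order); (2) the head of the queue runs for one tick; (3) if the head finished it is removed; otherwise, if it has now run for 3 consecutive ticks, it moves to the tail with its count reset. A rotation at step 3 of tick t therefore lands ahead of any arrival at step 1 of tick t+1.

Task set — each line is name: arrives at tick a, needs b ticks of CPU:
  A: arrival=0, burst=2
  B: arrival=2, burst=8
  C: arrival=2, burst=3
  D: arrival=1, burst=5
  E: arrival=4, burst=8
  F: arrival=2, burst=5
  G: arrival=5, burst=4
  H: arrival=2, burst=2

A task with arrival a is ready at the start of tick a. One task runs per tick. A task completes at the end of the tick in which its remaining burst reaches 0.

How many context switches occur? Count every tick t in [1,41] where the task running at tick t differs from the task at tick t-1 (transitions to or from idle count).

context switches = 15

t=0: queue=[A] q_used=0 → run A
t=1: queue=[A,D] q_used=1 → run A
t=2: queue=[D,B,C,F,H] q_used=0 → run D
t=3: queue=[D,B,C,F,H] q_used=1 → run D
t=4: queue=[D,B,C,F,H,E] q_used=2 → run D
t=5: queue=[B,C,F,H,E,D,G] q_used=0 → run B
t=6: queue=[B,C,F,H,E,D,G] q_used=1 → run B
t=7: queue=[B,C,F,H,E,D,G] q_used=2 → run B
t=8: queue=[C,F,H,E,D,G,B] q_used=0 → run C
t=9: queue=[C,F,H,E,D,G,B] q_used=1 → run C
t=10: queue=[C,F,H,E,D,G,B] q_used=2 → run C
t=11: queue=[F,H,E,D,G,B] q_used=0 → run F
t=12: queue=[F,H,E,D,G,B] q_used=1 → run F
t=13: queue=[F,H,E,D,G,B] q_used=2 → run F
t=14: queue=[H,E,D,G,B,F] q_used=0 → run H
t=15: queue=[H,E,D,G,B,F] q_used=1 → run H
t=16: queue=[E,D,G,B,F] q_used=0 → run E
t=17: queue=[E,D,G,B,F] q_used=1 → run E
t=18: queue=[E,D,G,B,F] q_used=2 → run E
t=19: queue=[D,G,B,F,E] q_used=0 → run D
t=20: queue=[D,G,B,F,E] q_used=1 → run D
t=21: queue=[G,B,F,E] q_used=0 → run G
t=22: queue=[G,B,F,E] q_used=1 → run G
t=23: queue=[G,B,F,E] q_used=2 → run G
t=24: queue=[B,F,E,G] q_used=0 → run B
t=25: queue=[B,F,E,G] q_used=1 → run B
t=26: queue=[B,F,E,G] q_used=2 → run B
t=27: queue=[F,E,G,B] q_used=0 → run F
t=28: queue=[F,E,G,B] q_used=1 → run F
t=29: queue=[E,G,B] q_used=0 → run E
t=30: queue=[E,G,B] q_used=1 → run E
t=31: queue=[E,G,B] q_used=2 → run E
t=32: queue=[G,B,E] q_used=0 → run G
t=33: queue=[B,E] q_used=0 → run B
t=34: queue=[B,E] q_used=1 → run B
t=35: queue=[E] q_used=0 → run E
t=36: queue=[E] q_used=1 → run E
t=37: (idle)
t=38: (idle)
t=39: (idle)
t=40: (idle)
t=41: (idle)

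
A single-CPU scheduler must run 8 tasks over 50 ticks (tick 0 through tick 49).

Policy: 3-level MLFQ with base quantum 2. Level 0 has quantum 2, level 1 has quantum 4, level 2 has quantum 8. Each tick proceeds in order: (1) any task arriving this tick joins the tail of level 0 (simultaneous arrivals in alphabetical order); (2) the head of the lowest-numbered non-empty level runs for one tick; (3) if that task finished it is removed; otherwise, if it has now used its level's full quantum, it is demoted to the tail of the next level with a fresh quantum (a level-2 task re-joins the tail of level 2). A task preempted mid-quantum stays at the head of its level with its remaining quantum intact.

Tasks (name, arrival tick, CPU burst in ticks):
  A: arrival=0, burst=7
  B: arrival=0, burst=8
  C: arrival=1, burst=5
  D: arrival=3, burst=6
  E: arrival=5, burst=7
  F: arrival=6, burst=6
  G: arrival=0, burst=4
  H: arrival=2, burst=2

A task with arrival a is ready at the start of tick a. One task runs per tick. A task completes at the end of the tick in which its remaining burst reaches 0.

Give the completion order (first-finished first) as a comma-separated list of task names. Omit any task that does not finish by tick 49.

t=0: L0/L1/L2 = ABG/-/- → run A
t=1: L0/L1/L2 = ABGC/-/- → run A
t=2: L0/L1/L2 = BGCH/A/- → run B
t=3: L0/L1/L2 = BGCHD/A/- → run B
t=4: L0/L1/L2 = GCHD/AB/- → run G
t=5: L0/L1/L2 = GCHDE/AB/- → run G
t=6: L0/L1/L2 = CHDEF/ABG/- → run C
t=7: L0/L1/L2 = CHDEF/ABG/- → run C
t=8: L0/L1/L2 = HDEF/ABGC/- → run H
t=9: L0/L1/L2 = HDEF/ABGC/- → run H
t=10: L0/L1/L2 = DEF/ABGC/- → run D
t=11: L0/L1/L2 = DEF/ABGC/- → run D
t=12: L0/L1/L2 = EF/ABGCD/- → run E
t=13: L0/L1/L2 = EF/ABGCD/- → run E
t=14: L0/L1/L2 = F/ABGCDE/- → run F
t=15: L0/L1/L2 = F/ABGCDE/- → run F
t=16: L0/L1/L2 = -/ABGCDEF/- → run A
t=17: L0/L1/L2 = -/ABGCDEF/- → run A
t=18: L0/L1/L2 = -/ABGCDEF/- → run A
t=19: L0/L1/L2 = -/ABGCDEF/- → run A
t=20: L0/L1/L2 = -/BGCDEF/A → run B
t=21: L0/L1/L2 = -/BGCDEF/A → run B
t=22: L0/L1/L2 = -/BGCDEF/A → run B
t=23: L0/L1/L2 = -/BGCDEF/A → run B
t=24: L0/L1/L2 = -/GCDEF/AB → run G
t=25: L0/L1/L2 = -/GCDEF/AB → run G
t=26: L0/L1/L2 = -/CDEF/AB → run C
t=27: L0/L1/L2 = -/CDEF/AB → run C
t=28: L0/L1/L2 = -/CDEF/AB → run C
t=29: L0/L1/L2 = -/DEF/AB → run D
t=30: L0/L1/L2 = -/DEF/AB → run D
t=31: L0/L1/L2 = -/DEF/AB → run D
t=32: L0/L1/L2 = -/DEF/AB → run D
t=33: L0/L1/L2 = -/EF/AB → run E
t=34: L0/L1/L2 = -/EF/AB → run E
t=35: L0/L1/L2 = -/EF/AB → run E
t=36: L0/L1/L2 = -/EF/AB → run E
t=37: L0/L1/L2 = -/F/ABE → run F
t=38: L0/L1/L2 = -/F/ABE → run F
t=39: L0/L1/L2 = -/F/ABE → run F
t=40: L0/L1/L2 = -/F/ABE → run F
t=41: L0/L1/L2 = -/-/ABE → run A
t=42: L0/L1/L2 = -/-/BE → run B
t=43: L0/L1/L2 = -/-/BE → run B
t=44: L0/L1/L2 = -/-/E → run E
t=45: (idle)
t=46: (idle)
t=47: (idle)
t=48: (idle)
t=49: (idle)

completion order = H, G, C, D, F, A, B, E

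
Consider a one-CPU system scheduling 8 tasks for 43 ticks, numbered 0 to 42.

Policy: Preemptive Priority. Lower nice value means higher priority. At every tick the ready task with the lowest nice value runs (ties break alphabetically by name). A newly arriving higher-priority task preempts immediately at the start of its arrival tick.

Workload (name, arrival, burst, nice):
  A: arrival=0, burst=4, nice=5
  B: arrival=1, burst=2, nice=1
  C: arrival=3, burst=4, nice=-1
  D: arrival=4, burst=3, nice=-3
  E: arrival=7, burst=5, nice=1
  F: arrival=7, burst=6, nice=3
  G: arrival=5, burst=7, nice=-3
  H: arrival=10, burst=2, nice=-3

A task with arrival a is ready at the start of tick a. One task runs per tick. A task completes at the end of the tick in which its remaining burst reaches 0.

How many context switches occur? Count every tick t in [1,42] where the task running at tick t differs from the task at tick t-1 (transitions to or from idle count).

context switches = 10

t=0: ready={A} → run A
t=1: ready={A,B} → run B
t=2: ready={A,B} → run B
t=3: ready={A,C} → run C
t=4: ready={A,C,D} → run D
t=5: ready={A,C,D,G} → run D
t=6: ready={A,C,D,G} → run D
t=7: ready={A,C,E,F,G} → run G
t=8: ready={A,C,E,F,G} → run G
t=9: ready={A,C,E,F,G} → run G
t=10: ready={A,C,E,F,G,H} → run G
t=11: ready={A,C,E,F,G,H} → run G
t=12: ready={A,C,E,F,G,H} → run G
t=13: ready={A,C,E,F,G,H} → run G
t=14: ready={A,C,E,F,H} → run H
t=15: ready={A,C,E,F,H} → run H
t=16: ready={A,C,E,F} → run C
t=17: ready={A,C,E,F} → run C
t=18: ready={A,C,E,F} → run C
t=19: ready={A,E,F} → run E
t=20: ready={A,E,F} → run E
t=21: ready={A,E,F} → run E
t=22: ready={A,E,F} → run E
t=23: ready={A,E,F} → run E
t=24: ready={A,F} → run F
t=25: ready={A,F} → run F
t=26: ready={A,F} → run F
t=27: ready={A,F} → run F
t=28: ready={A,F} → run F
t=29: ready={A,F} → run F
t=30: ready={A} → run A
t=31: ready={A} → run A
t=32: ready={A} → run A
t=33: (idle)
t=34: (idle)
t=35: (idle)
t=36: (idle)
t=37: (idle)
t=38: (idle)
t=39: (idle)
t=40: (idle)
t=41: (idle)
t=42: (idle)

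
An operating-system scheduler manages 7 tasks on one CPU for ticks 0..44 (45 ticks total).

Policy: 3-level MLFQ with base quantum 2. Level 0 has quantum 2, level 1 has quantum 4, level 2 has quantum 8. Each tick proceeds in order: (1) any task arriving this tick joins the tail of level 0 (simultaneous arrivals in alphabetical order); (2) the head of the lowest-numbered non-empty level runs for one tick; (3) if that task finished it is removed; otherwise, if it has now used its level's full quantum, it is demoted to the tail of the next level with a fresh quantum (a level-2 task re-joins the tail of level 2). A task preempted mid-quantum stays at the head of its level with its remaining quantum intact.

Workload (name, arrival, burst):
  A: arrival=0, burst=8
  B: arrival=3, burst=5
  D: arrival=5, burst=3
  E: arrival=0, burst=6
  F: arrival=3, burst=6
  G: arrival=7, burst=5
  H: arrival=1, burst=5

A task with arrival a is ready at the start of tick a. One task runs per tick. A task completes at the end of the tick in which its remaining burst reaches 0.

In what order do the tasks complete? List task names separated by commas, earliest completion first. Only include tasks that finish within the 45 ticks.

t=0: L0/L1/L2 = AE/-/- → run A
t=1: L0/L1/L2 = AEH/-/- → run A
t=2: L0/L1/L2 = EH/A/- → run E
t=3: L0/L1/L2 = EHBF/A/- → run E
t=4: L0/L1/L2 = HBF/AE/- → run H
t=5: L0/L1/L2 = HBFD/AE/- → run H
t=6: L0/L1/L2 = BFD/AEH/- → run B
t=7: L0/L1/L2 = BFDG/AEH/- → run B
t=8: L0/L1/L2 = FDG/AEHB/- → run F
t=9: L0/L1/L2 = FDG/AEHB/- → run F
t=10: L0/L1/L2 = DG/AEHBF/- → run D
t=11: L0/L1/L2 = DG/AEHBF/- → run D
t=12: L0/L1/L2 = G/AEHBFD/- → run G
t=13: L0/L1/L2 = G/AEHBFD/- → run G
t=14: L0/L1/L2 = -/AEHBFDG/- → run A
t=15: L0/L1/L2 = -/AEHBFDG/- → run A
t=16: L0/L1/L2 = -/AEHBFDG/- → run A
t=17: L0/L1/L2 = -/AEHBFDG/- → run A
t=18: L0/L1/L2 = -/EHBFDG/A → run E
t=19: L0/L1/L2 = -/EHBFDG/A → run E
t=20: L0/L1/L2 = -/EHBFDG/A → run E
t=21: L0/L1/L2 = -/EHBFDG/A → run E
t=22: L0/L1/L2 = -/HBFDG/A → run H
t=23: L0/L1/L2 = -/HBFDG/A → run H
t=24: L0/L1/L2 = -/HBFDG/A → run H
t=25: L0/L1/L2 = -/BFDG/A → run B
t=26: L0/L1/L2 = -/BFDG/A → run B
t=27: L0/L1/L2 = -/BFDG/A → run B
t=28: L0/L1/L2 = -/FDG/A → run F
t=29: L0/L1/L2 = -/FDG/A → run F
t=30: L0/L1/L2 = -/FDG/A → run F
t=31: L0/L1/L2 = -/FDG/A → run F
t=32: L0/L1/L2 = -/DG/A → run D
t=33: L0/L1/L2 = -/G/A → run G
t=34: L0/L1/L2 = -/G/A → run G
t=35: L0/L1/L2 = -/G/A → run G
t=36: L0/L1/L2 = -/-/A → run A
t=37: L0/L1/L2 = -/-/A → run A
t=38: (idle)
t=39: (idle)
t=40: (idle)
t=41: (idle)
t=42: (idle)
t=43: (idle)
t=44: (idle)

completion order = E, H, B, F, D, G, A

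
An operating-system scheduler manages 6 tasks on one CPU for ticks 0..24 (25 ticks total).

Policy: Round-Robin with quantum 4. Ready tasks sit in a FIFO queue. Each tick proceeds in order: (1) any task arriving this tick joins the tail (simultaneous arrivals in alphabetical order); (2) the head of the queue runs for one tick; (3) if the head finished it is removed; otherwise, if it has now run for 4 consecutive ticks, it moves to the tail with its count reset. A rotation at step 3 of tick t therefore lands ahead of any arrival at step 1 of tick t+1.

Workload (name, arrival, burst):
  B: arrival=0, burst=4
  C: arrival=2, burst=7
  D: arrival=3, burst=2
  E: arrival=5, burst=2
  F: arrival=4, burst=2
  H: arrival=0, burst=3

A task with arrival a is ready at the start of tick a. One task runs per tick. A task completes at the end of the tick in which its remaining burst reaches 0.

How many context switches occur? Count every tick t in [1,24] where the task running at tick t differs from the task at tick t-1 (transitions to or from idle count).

t=0: queue=[B,H] q_used=0 → run B
t=1: queue=[B,H] q_used=1 → run B
t=2: queue=[B,H,C] q_used=2 → run B
t=3: queue=[B,H,C,D] q_used=3 → run B
t=4: queue=[H,C,D,F] q_used=0 → run H
t=5: queue=[H,C,D,F,E] q_used=1 → run H
t=6: queue=[H,C,D,F,E] q_used=2 → run H
t=7: queue=[C,D,F,E] q_used=0 → run C
t=8: queue=[C,D,F,E] q_used=1 → run C
t=9: queue=[C,D,F,E] q_used=2 → run C
t=10: queue=[C,D,F,E] q_used=3 → run C
t=11: queue=[D,F,E,C] q_used=0 → run D
t=12: queue=[D,F,E,C] q_used=1 → run D
t=13: queue=[F,E,C] q_used=0 → run F
t=14: queue=[F,E,C] q_used=1 → run F
t=15: queue=[E,C] q_used=0 → run E
t=16: queue=[E,C] q_used=1 → run E
t=17: queue=[C] q_used=0 → run C
t=18: queue=[C] q_used=1 → run C
t=19: queue=[C] q_used=2 → run C
t=20: (idle)
t=21: (idle)
t=22: (idle)
t=23: (idle)
t=24: (idle)

context switches = 7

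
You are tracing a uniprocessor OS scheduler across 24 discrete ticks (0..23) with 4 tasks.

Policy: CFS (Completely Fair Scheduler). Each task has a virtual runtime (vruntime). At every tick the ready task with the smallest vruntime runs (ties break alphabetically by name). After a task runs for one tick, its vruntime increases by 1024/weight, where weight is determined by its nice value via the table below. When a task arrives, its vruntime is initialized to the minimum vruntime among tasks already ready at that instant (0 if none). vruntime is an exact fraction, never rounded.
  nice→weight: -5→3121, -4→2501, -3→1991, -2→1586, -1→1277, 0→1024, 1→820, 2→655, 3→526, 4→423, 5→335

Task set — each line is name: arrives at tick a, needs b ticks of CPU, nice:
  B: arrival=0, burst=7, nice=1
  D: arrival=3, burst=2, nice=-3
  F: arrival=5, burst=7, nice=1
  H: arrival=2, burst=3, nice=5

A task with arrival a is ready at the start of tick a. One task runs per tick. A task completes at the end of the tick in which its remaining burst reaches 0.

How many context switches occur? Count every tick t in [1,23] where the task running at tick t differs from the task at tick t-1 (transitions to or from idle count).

t=0: vr[B=0] → run B
t=1: vr[B=256/205] → run B
t=2: vr[B=512/205 H=512/205] → run B
t=3: vr[B=768/205 D=512/205 H=512/205] → run D
t=4: vr[B=768/205 D=1229312/408155 H=512/205] → run H
t=5: vr[B=768/205 D=1229312/408155 F=1229312/408155 H=76288/13735] → run D
t=6: vr[B=768/205 F=1229312/408155 H=76288/13735] → run F
t=7: vr[B=768/205 F=1739008/408155 H=76288/13735] → run B
t=8: vr[B=1024/205 F=1739008/408155 H=76288/13735] → run F
t=9: vr[B=1024/205 F=2248704/408155 H=76288/13735] → run B
t=10: vr[B=256/41 F=2248704/408155 H=76288/13735] → run F
t=11: vr[B=256/41 F=551680/81631 H=76288/13735] → run H
t=12: vr[B=256/41 F=551680/81631 H=118272/13735] → run B
t=13: vr[B=1536/205 F=551680/81631 H=118272/13735] → run F
t=14: vr[B=1536/205 F=3268096/408155 H=118272/13735] → run B
t=15: vr[F=3268096/408155 H=118272/13735] → run F
t=16: vr[F=3777792/408155 H=118272/13735] → run H
t=17: vr[F=3777792/408155] → run F
t=18: vr[F=4287488/408155] → run F
t=19: (idle)
t=20: (idle)
t=21: (idle)
t=22: (idle)
t=23: (idle)

context switches = 16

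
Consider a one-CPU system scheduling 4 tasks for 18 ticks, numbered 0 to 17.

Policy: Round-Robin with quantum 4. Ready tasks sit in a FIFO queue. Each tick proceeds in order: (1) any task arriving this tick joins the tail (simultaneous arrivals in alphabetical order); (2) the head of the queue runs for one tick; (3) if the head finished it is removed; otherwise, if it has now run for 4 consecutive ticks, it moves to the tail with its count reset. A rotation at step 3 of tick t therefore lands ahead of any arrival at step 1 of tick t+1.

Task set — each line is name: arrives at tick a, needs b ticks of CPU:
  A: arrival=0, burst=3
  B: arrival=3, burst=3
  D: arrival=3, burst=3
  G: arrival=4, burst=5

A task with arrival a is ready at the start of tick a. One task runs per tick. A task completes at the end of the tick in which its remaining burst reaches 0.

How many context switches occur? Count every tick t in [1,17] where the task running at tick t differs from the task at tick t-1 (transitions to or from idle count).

t=0: queue=[A] q_used=0 → run A
t=1: queue=[A] q_used=1 → run A
t=2: queue=[A] q_used=2 → run A
t=3: queue=[B,D] q_used=0 → run B
t=4: queue=[B,D,G] q_used=1 → run B
t=5: queue=[B,D,G] q_used=2 → run B
t=6: queue=[D,G] q_used=0 → run D
t=7: queue=[D,G] q_used=1 → run D
t=8: queue=[D,G] q_used=2 → run D
t=9: queue=[G] q_used=0 → run G
t=10: queue=[G] q_used=1 → run G
t=11: queue=[G] q_used=2 → run G
t=12: queue=[G] q_used=3 → run G
t=13: queue=[G] q_used=0 → run G
t=14: (idle)
t=15: (idle)
t=16: (idle)
t=17: (idle)

context switches = 4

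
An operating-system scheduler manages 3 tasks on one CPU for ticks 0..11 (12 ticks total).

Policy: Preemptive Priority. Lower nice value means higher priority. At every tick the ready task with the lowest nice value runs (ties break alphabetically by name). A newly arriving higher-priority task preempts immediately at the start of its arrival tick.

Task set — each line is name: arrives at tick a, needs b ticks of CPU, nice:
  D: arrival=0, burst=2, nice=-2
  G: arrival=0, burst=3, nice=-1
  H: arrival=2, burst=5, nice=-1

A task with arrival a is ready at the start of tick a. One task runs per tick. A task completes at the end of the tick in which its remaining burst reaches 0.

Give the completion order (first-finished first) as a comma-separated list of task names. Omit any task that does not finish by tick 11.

t=0: ready={D,G} → run D
t=1: ready={D,G} → run D
t=2: ready={G,H} → run G
t=3: ready={G,H} → run G
t=4: ready={G,H} → run G
t=5: ready={H} → run H
t=6: ready={H} → run H
t=7: ready={H} → run H
t=8: ready={H} → run H
t=9: ready={H} → run H
t=10: (idle)
t=11: (idle)

completion order = D, G, H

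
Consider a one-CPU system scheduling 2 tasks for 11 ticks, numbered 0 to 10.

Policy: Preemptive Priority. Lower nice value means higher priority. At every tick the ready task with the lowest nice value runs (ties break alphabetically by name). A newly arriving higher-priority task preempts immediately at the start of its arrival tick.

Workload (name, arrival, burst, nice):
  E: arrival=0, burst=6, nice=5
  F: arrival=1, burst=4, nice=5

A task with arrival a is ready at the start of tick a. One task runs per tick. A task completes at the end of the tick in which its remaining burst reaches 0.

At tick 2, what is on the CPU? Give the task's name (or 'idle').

t=0: ready={E} → run E
t=1: ready={E,F} → run E
t=2: ready={E,F} → run E
t=3: ready={E,F} → run E
t=4: ready={E,F} → run E
t=5: ready={E,F} → run E
t=6: ready={F} → run F
t=7: ready={F} → run F
t=8: ready={F} → run F
t=9: ready={F} → run F
t=10: (idle)

running at tick 2 = E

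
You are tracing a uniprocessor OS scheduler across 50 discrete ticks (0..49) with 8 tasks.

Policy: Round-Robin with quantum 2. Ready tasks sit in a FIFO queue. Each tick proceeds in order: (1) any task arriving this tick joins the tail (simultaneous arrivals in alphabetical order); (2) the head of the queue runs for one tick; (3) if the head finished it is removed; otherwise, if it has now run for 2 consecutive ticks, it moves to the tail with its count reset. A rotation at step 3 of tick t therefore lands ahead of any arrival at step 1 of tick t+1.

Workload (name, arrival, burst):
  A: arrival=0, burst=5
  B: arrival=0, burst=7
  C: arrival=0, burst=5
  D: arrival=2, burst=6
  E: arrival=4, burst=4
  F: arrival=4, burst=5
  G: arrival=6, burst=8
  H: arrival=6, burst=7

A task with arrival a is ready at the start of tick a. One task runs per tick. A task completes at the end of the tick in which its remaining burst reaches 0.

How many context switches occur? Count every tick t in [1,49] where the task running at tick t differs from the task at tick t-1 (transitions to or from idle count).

t=0: queue=[A,B,C] q_used=0 → run A
t=1: queue=[A,B,C] q_used=1 → run A
t=2: queue=[B,C,A,D] q_used=0 → run B
t=3: queue=[B,C,A,D] q_used=1 → run B
t=4: queue=[C,A,D,B,E,F] q_used=0 → run C
t=5: queue=[C,A,D,B,E,F] q_used=1 → run C
t=6: queue=[A,D,B,E,F,C,G,H] q_used=0 → run A
t=7: queue=[A,D,B,E,F,C,G,H] q_used=1 → run A
t=8: queue=[D,B,E,F,C,G,H,A] q_used=0 → run D
t=9: queue=[D,B,E,F,C,G,H,A] q_used=1 → run D
t=10: queue=[B,E,F,C,G,H,A,D] q_used=0 → run B
t=11: queue=[B,E,F,C,G,H,A,D] q_used=1 → run B
t=12: queue=[E,F,C,G,H,A,D,B] q_used=0 → run E
t=13: queue=[E,F,C,G,H,A,D,B] q_used=1 → run E
t=14: queue=[F,C,G,H,A,D,B,E] q_used=0 → run F
t=15: queue=[F,C,G,H,A,D,B,E] q_used=1 → run F
t=16: queue=[C,G,H,A,D,B,E,F] q_used=0 → run C
t=17: queue=[C,G,H,A,D,B,E,F] q_used=1 → run C
t=18: queue=[G,H,A,D,B,E,F,C] q_used=0 → run G
t=19: queue=[G,H,A,D,B,E,F,C] q_used=1 → run G
t=20: queue=[H,A,D,B,E,F,C,G] q_used=0 → run H
t=21: queue=[H,A,D,B,E,F,C,G] q_used=1 → run H
t=22: queue=[A,D,B,E,F,C,G,H] q_used=0 → run A
t=23: queue=[D,B,E,F,C,G,H] q_used=0 → run D
t=24: queue=[D,B,E,F,C,G,H] q_used=1 → run D
t=25: queue=[B,E,F,C,G,H,D] q_used=0 → run B
t=26: queue=[B,E,F,C,G,H,D] q_used=1 → run B
t=27: queue=[E,F,C,G,H,D,B] q_used=0 → run E
t=28: queue=[E,F,C,G,H,D,B] q_used=1 → run E
t=29: queue=[F,C,G,H,D,B] q_used=0 → run F
t=30: queue=[F,C,G,H,D,B] q_used=1 → run F
t=31: queue=[C,G,H,D,B,F] q_used=0 → run C
t=32: queue=[G,H,D,B,F] q_used=0 → run G
t=33: queue=[G,H,D,B,F] q_used=1 → run G
t=34: queue=[H,D,B,F,G] q_used=0 → run H
t=35: queue=[H,D,B,F,G] q_used=1 → run H
t=36: queue=[D,B,F,G,H] q_used=0 → run D
t=37: queue=[D,B,F,G,H] q_used=1 → run D
t=38: queue=[B,F,G,H] q_used=0 → run B
t=39: queue=[F,G,H] q_used=0 → run F
t=40: queue=[G,H] q_used=0 → run G
t=41: queue=[G,H] q_used=1 → run G
t=42: queue=[H,G] q_used=0 → run H
t=43: queue=[H,G] q_used=1 → run H
t=44: queue=[G,H] q_used=0 → run G
t=45: queue=[G,H] q_used=1 → run G
t=46: queue=[H] q_used=0 → run H
t=47: (idle)
t=48: (idle)
t=49: (idle)

context switches = 26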